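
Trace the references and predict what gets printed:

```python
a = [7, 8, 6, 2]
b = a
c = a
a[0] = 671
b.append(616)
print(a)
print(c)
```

Key concept: multiple aliases.
Step by step:
`a = [7, 8, 6, 2]` → a = [7, 8, 6, 2]
`b = a` → b = [7, 8, 6, 2] (same object as a)
`c = a` → c = [7, 8, 6, 2] (same object as a, b)
`a[0] = 671` → a = [671, 8, 6, 2] (same object as b, c); b = [671, 8, 6, 2] (same object as a, c); c = [671, 8, 6, 2] (same object as a, b)
`b.append(616)` → a = [671, 8, 6, 2, 616] (same object as b, c); b = [671, 8, 6, 2, 616] (same object as a, c); c = [671, 8, 6, 2, 616] (same object as a, b)
`print(a)` → prints [671, 8, 6, 2, 616]
`print(c)` → prints [671, 8, 6, 2, 616]

Answer:
[671, 8, 6, 2, 616]
[671, 8, 6, 2, 616]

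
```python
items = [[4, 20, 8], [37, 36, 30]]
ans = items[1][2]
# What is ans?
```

Trace:
`items = [[4, 20, 8], [37, 36, 30]]` → items = [[4, 20, 8], [37, 36, 30]]
`ans = items[1][2]` → ans = 30
So ans = 30

Answer: 30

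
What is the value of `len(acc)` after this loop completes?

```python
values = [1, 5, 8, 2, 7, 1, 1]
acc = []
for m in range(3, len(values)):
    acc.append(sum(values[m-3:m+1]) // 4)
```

Number of 4-element averages
`acc` takes the values: [] → [4] → [4, 5] → [4, 5, 4] → [4, 5, 4, 2]
So `len(acc)` = 4

Answer: 4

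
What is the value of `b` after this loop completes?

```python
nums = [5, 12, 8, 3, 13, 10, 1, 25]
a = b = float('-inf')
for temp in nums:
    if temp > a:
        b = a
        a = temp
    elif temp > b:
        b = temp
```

Second largest (with repeats) in [5, 12, 8, 3, 13, 10, 1, 25]
`b` takes the values: -inf → 5 → 8 → 12 → 13

Answer: 13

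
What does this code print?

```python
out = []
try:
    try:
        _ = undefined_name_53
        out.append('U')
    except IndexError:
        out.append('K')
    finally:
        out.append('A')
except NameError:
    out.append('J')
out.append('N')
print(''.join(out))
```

Execution trace: 'A' (inner finally) → 'J' (outer except NameError) → 'N' (after the try/except). Output: AJN

Answer: AJN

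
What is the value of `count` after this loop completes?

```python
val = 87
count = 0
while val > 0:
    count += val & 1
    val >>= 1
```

Count set bits in 87 (binary: 0b1010111)
`count` takes the values: 0 → 1 → 2 → 3 → 4 → 5

Answer: 5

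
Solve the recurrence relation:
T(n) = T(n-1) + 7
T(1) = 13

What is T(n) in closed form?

Unrolling: T(n) = T(1) + 7·(n-1) = 13 + 7(n-1) = 7n + 6.

Answer: T(n) = 7n + 6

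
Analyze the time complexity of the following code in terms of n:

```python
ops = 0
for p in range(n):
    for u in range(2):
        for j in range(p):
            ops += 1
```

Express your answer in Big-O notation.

Each loop level contributes: n × 1 × n. Multiplying the contributions gives O(n^2).

Answer: O(n^2)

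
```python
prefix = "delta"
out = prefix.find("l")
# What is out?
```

Trace:
`prefix = "delta"` → prefix = 'delta'
`out = prefix.find("l")` → out = 2
So out = 2

Answer: 2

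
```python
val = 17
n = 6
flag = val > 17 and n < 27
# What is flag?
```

Trace:
`val = 17` → val = 17
`n = 6` → n = 6
`flag = val > 17 and n < 27` → flag = False
So flag = False

Answer: False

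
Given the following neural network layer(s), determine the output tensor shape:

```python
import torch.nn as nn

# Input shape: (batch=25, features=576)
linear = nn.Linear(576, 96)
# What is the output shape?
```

Input: (25, 576) -> Output: (25, 96)

Answer: (25, 96)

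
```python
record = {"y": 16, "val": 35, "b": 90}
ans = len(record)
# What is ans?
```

Trace:
`record = {"y": 16, "val": 35, "b": 90}` → record = {'y': 16, 'val': 35, 'b': 90}
`ans = len(record)` → ans = 3
So ans = 3

Answer: 3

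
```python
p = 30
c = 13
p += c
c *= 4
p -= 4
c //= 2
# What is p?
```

Trace:
`p = 30` → p = 30
`c = 13` → c = 13
`p += c` → p = 43
`c *= 4` → c = 52
`p -= 4` → p = 39
`c //= 2` → c = 26
So p = 39

Answer: 39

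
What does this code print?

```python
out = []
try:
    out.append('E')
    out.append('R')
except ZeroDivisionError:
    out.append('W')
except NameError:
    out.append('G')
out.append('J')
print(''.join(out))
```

Execution trace: 'E' (try body) → 'R' (try body, no exception) → 'J' (after the try/except). Output: ERJ

Answer: ERJ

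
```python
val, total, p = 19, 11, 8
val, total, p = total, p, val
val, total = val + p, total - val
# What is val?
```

Trace:
`val, total, p = 19, 11, 8` → val = 19; total = 11; p = 8
`val, total, p = total, p, val` → val = 11; total = 8; p = 19
`val, total = val + p, total - val` → val = 30; total = -3
So val = 30

Answer: 30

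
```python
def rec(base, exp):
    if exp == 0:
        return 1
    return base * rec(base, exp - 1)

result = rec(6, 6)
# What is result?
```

rec(6, 6) = 6 * 6 * 6 * 6 * 6 * 6 = 46656

Answer: 46656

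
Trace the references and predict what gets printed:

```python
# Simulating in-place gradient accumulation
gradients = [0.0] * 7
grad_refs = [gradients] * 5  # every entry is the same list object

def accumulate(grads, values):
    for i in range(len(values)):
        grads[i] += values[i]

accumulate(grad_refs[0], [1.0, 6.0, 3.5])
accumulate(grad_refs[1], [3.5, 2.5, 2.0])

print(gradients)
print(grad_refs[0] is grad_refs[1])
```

Key concept: gradient accumulation aliasing.
Step by step:
`gradients = [0.0] * 7` → gradients = [0.0, 0.0, 0.0, 0.0, 0.0, 0.0, 0.0]
`grad_refs = [gradients] * 5` → grad_refs = [[0.0, 0.0, 0.0, 0.0, 0.0, 0.0, 0.0], [0.0, 0.0, 0.0, 0.0, 0.0, 0.0, 0.0], [0.0, 0.0, 0.0, 0.0, 0.0, 0.0, 0.0], [0.0, 0.0, 0.0, 0.0, 0.0, 0.0, 0.0], [0.0, 0.0, 0.0, 0.0, 0.0, 0.0, 0.0]]
`accumulate(grad_refs[0], [1.0, 6.0, 3.5])` → gradients = [1.0, 6.0, 3.5, 0.0, 0.0, 0.0, 0.0]; grad_refs = [[1.0, 6.0, 3.5, 0.0, 0.0, 0.0, 0.0], [1.0, 6.0, 3.5, 0.0, 0.0, 0.0, 0.0], [1.0, 6.0, 3.5, 0.0, 0.0, 0.0, 0.0], [1.0, 6.0, 3.5, 0.0, 0.0, 0.0, 0.0], [1.0, 6.0, 3.5, 0.0, 0.0, 0.0, 0.0]]
`accumulate(grad_refs[1], [3.5, 2.5, 2.0])` → gradients = [4.5, 8.5, 5.5, 0.0, 0.0, 0.0, 0.0]; grad_refs = [[4.5, 8.5, 5.5, 0.0, 0.0, 0.0, 0.0], [4.5, 8.5, 5.5, 0.0, 0.0, 0.0, 0.0], [4.5, 8.5, 5.5, 0.0, 0.0, 0.0, 0.0], [4.5, 8.5, 5.5, 0.0, 0.0, 0.0, 0.0], [4.5, 8.5, 5.5, 0.0, 0.0, 0.0, 0.0]]
`print(gradients)` → prints [4.5, 8.5, 5.5, 0.0, 0.0, 0.0, 0.0]
`print(grad_refs[0] is grad_refs[1])` → prints True

Answer:
[4.5, 8.5, 5.5, 0.0, 0.0, 0.0, 0.0]
True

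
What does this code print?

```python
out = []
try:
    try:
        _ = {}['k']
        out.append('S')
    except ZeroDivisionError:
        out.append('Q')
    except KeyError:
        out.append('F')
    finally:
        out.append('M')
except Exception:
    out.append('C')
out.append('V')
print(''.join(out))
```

Execution trace: 'F' (inner except KeyError) → 'M' (inner finally) → 'V' (after the try/except). Output: FMV

Answer: FMV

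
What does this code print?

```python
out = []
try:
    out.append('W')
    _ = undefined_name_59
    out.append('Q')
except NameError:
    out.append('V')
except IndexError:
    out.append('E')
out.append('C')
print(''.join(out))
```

Execution trace: 'W' (try body) → 'V' (except NameError) → 'C' (after the try/except). Output: WVC

Answer: WVC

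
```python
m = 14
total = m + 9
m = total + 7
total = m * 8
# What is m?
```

Trace:
`m = 14` → m = 14
`total = m + 9` → total = 23
`m = total + 7` → m = 30
`total = m * 8` → total = 240
So m = 30

Answer: 30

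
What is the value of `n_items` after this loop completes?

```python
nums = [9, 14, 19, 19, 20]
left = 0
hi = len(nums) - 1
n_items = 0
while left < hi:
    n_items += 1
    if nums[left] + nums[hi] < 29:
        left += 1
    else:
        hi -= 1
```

Steps to find pair summing to 29
`n_items` takes the values: 0 → 1 → 2 → 3 → 4

Answer: 4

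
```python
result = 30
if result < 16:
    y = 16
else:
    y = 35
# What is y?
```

Trace:
`result = 30` → result = 30
`if result < 16: ...` → result < 16 is False, take else branch → y = 35
So y = 35

Answer: 35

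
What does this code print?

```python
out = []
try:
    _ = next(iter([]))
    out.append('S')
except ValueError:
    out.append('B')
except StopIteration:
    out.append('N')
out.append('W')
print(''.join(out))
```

Execution trace: 'N' (except StopIteration) → 'W' (after the try/except). Output: NW

Answer: NW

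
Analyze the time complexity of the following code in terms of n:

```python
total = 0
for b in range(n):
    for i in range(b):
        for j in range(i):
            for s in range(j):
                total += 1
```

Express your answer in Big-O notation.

Each loop level contributes: n × n × n × n. Multiplying the contributions gives O(n^4).

Answer: O(n^4)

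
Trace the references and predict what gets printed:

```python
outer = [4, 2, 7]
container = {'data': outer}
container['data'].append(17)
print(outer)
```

Key concept: dict holds reference to list.
Step by step:
`outer = [4, 2, 7]` → outer = [4, 2, 7]
`container = {'data': outer}` → container = {'data': [4, 2, 7]}
`container['data'].append(17)` → outer = [4, 2, 7, 17]; container = {'data': [4, 2, 7, 17]}
`print(outer)` → prints [4, 2, 7, 17]

Answer: [4, 2, 7, 17]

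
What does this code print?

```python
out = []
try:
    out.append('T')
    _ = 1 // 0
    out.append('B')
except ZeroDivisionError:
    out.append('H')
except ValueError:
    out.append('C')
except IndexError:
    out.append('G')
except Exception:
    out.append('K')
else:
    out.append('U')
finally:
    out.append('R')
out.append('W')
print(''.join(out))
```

Execution trace: 'T' (try body) → 'H' (except ZeroDivisionError) → 'R' (finally) → 'W' (after the try/except). Output: THRW

Answer: THRW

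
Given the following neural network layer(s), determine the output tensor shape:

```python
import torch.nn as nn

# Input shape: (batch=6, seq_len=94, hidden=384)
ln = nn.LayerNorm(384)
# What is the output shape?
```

Input: (6, 94, 384) -> Output: (6, 94, 384)

Answer: (6, 94, 384)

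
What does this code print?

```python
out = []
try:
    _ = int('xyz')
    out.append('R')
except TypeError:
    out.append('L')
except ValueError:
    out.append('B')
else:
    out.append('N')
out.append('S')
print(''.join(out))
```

Execution trace: 'B' (except ValueError) → 'S' (after the try/except). Output: BS

Answer: BS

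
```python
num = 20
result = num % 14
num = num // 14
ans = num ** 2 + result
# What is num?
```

Trace:
`num = 20` → num = 20
`result = num % 14` → result = 6
`num = num // 14` → num = 1
`ans = num ** 2 + result` → ans = 7
So num = 1

Answer: 1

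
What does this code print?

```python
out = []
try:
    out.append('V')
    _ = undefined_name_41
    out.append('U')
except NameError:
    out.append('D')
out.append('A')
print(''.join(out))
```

Execution trace: 'V' (try body) → 'D' (except NameError) → 'A' (after the try/except). Output: VDA

Answer: VDA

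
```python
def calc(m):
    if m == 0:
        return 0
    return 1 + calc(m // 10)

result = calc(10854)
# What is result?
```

Count of digits of 10854: 5

Answer: 5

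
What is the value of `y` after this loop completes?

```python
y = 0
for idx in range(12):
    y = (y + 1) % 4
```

Increment mod 4, 12 times = 0
`y` takes the values: 0 → 1 → 2 → 3 → 0 → 1 → 2 → 3 → 0 → 1 → 2 → 3 → 0

Answer: 0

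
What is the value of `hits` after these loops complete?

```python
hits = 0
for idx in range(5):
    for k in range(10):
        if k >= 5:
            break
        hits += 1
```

Inner breaks at 5, outer runs 5 times
`hits` takes the values: 0 → 1 → 2 → 3 → 4 → 5 → 6 → 7 → 8 → 9 → 10 → 11 → 12 → 13 → 14 → 15 → 16 → 17 → 18 → 19 → 20 → 21 → 22 → 23 → 24 → 25

Answer: 25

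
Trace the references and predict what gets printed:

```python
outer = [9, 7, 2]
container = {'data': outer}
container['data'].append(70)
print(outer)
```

Key concept: dict holds reference to list.
Step by step:
`outer = [9, 7, 2]` → outer = [9, 7, 2]
`container = {'data': outer}` → container = {'data': [9, 7, 2]}
`container['data'].append(70)` → outer = [9, 7, 2, 70]; container = {'data': [9, 7, 2, 70]}
`print(outer)` → prints [9, 7, 2, 70]

Answer: [9, 7, 2, 70]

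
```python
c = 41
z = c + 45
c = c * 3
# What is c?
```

Trace:
`c = 41` → c = 41
`z = c + 45` → z = 86
`c = c * 3` → c = 123
So c = 123

Answer: 123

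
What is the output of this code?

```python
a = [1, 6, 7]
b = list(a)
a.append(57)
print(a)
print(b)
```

Key concept: list() constructor creates copy.
Step by step:
`a = [1, 6, 7]` → a = [1, 6, 7]
`b = list(a)` → b = [1, 6, 7]
`a.append(57)` → a = [1, 6, 7, 57]
`print(a)` → prints [1, 6, 7, 57]
`print(b)` → prints [1, 6, 7]

Answer:
[1, 6, 7, 57]
[1, 6, 7]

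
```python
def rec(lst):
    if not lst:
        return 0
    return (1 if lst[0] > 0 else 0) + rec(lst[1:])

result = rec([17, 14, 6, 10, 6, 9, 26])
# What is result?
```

Count of positive elements in [17, 14, 6, 10, 6, 9, 26] = 7

Answer: 7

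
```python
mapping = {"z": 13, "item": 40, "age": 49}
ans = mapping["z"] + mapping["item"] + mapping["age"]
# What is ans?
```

Trace:
`mapping = {"z": 13, "item": 40, "age": 49}` → mapping = {'z': 13, 'item': 40, 'age': 49}
`ans = mapping["z"] + mapping["item"] + mapping["age"]` → ans = 102
So ans = 102

Answer: 102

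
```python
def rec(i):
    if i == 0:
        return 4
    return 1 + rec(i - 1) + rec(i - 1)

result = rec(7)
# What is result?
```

rec(i) = 1 + 2·rec(i-1), rec(0)=4. Closed form: (4+1)·2^7 - 1 = 639.

Answer: 639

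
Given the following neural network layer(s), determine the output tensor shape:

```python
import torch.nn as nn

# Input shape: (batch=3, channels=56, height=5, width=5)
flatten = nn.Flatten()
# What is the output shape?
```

Input: (3, 56, 5, 5) -> Output: (3, 1400)

Answer: (3, 1400)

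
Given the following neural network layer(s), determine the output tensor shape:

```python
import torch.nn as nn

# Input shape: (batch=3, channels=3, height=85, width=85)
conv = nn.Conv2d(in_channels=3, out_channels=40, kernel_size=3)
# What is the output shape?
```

Input: (3, 3, 85, 85) -> Output: (3, 40, 83, 83)

Answer: (3, 40, 83, 83)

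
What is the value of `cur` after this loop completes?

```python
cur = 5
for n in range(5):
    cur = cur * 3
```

Multiply by 3, 5 times: 5 * 3^5 = 1215
`cur` takes the values: 5 → 15 → 45 → 135 → 405 → 1215

Answer: 1215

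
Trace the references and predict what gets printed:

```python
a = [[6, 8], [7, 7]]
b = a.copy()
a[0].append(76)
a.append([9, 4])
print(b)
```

Key concept: shallow copy with nested lists.
Step by step:
`a = [[6, 8], [7, 7]]` → a = [[6, 8], [7, 7]]
`b = a.copy()` → b = [[6, 8], [7, 7]]
`a[0].append(76)` → a = [[6, 8, 76], [7, 7]]; b = [[6, 8, 76], [7, 7]]
`a.append([9, 4])` → a = [[6, 8, 76], [7, 7], [9, 4]]
`print(b)` → prints [[6, 8, 76], [7, 7]]

Answer: [[6, 8, 76], [7, 7]]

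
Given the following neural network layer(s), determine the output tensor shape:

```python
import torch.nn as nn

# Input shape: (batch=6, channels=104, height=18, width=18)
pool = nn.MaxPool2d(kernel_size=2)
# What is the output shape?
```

Input: (6, 104, 18, 18) -> Output: (6, 104, 9, 9)

Answer: (6, 104, 9, 9)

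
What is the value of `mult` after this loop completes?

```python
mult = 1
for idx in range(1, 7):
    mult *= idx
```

6! = 720
`mult` takes the values: 1 → 2 → 6 → 24 → 120 → 720

Answer: 720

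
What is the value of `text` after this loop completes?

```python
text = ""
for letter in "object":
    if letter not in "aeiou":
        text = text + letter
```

Remove vowels from 'object'
`text` takes the values: "" → "b" → "bj" → "bjc" → "bjct"

Answer: "bjct"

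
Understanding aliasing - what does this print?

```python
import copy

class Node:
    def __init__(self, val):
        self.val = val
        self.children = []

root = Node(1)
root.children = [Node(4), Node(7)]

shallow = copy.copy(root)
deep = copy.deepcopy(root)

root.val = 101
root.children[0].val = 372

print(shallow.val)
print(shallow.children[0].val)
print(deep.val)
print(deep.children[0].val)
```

Key concept: deep copy with custom objects.
Step by step:
`root = Node(1)` → root = Node(val=1, children=[])
`root.children = [Node(4), Node(7)]` → root = Node(val=1, children=[Node(val=4, children=[]), Node(val=7, children=[])])
`shallow = copy.copy(root)` → shallow = Node(val=1, children=[Node(val=4, children=[]), Node(val=7, children=[])])
`deep = copy.deepcopy(root)` → deep = Node(val=1, children=[Node(val=4, children=[]), Node(val=7, children=[])])
`root.val = 101` → root = Node(val=101, children=[Node(val=4, children=[]), Node(val=7, children=[])])
`root.children[0].val = 372` → root = Node(val=101, children=[Node(val=372, children=[]), Node(val=7, children=[])]); shallow = Node(val=1, children=[Node(val=372, children=[]), Node(val=7, children=[])])
`print(shallow.val)` → prints 1
`print(shallow.children[0].val)` → prints 372
`print(deep.val)` → prints 1
`print(deep.children[0].val)` → prints 4

Answer:
1
372
1
4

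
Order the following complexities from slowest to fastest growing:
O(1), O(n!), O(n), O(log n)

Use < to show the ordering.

Ordered by growth rate: O(1) < O(log n) < O(n) < O(n!)

Answer: O(1) < O(log n) < O(n) < O(n!)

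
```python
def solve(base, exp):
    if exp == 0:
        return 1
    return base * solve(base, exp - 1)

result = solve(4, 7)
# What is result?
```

solve(4, 7) = 4 * 4 * 4 * 4 * 4 * 4 * 4 = 16384

Answer: 16384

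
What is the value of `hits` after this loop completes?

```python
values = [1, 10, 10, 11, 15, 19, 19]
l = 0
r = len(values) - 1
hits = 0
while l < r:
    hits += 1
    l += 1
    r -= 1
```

Iterations until pointers meet (list length 7)
`hits` takes the values: 0 → 1 → 2 → 3

Answer: 3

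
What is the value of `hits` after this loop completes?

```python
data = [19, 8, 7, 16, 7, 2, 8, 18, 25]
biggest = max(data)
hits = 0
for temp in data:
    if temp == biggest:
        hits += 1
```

Count of max value 25 in [19, 8, 7, 16, 7, 2, 8, 18, 25]
`hits` takes the values: 0 → 1

Answer: 1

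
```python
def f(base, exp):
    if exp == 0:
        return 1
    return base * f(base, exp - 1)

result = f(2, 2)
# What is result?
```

f(2, 2) = 2 * 2 = 4

Answer: 4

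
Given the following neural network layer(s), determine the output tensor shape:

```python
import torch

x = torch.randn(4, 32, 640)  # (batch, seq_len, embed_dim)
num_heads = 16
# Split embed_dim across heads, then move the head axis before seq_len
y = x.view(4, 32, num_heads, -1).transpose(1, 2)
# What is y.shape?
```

Input: (4, 32, 640) -> head_dim = 640 // 16 = 40; after view: (4, 32, 16, 40) -> after transpose(1, 2): (4, 16, 32, 40) -> Output: (4, 16, 32, 40)

Answer: (4, 16, 32, 40)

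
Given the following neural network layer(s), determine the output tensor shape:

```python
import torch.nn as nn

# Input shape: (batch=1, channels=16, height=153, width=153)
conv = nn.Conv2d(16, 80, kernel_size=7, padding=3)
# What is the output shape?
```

Input: (1, 16, 153, 153) -> Output: (1, 80, 153, 153)

Answer: (1, 80, 153, 153)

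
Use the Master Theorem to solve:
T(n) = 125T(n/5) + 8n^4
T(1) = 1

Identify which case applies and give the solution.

a=125, b=5, f(n)=8n^4. log_5(125) = 3. Since c=4 > 3 and the regularity condition holds (125(n/5)^4 = (125/5^4)n^4 with 125/5^4 < 1), Case 3 applies: T(n) = Θ(f(n)) = O(n^4).

Answer: O(n^4) - Case 3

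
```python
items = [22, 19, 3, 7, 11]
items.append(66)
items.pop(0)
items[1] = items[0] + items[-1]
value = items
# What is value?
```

Trace:
`items = [22, 19, 3, 7, 11]` → items = [22, 19, 3, 7, 11]
`items.append(66)` → items = [22, 19, 3, 7, 11, 66]
`items.pop(0)` → items = [19, 3, 7, 11, 66]
`items[1] = items[0] + items[-1]` → items = [19, 85, 7, 11, 66]
`value = items` → value = [19, 85, 7, 11, 66]
So value = [19, 85, 7, 11, 66]

Answer: [19, 85, 7, 11, 66]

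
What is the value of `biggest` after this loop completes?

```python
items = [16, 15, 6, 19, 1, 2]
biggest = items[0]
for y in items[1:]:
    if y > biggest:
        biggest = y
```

Maximum of [16, 15, 6, 19, 1, 2]
`biggest` takes the values: 16 → 19

Answer: 19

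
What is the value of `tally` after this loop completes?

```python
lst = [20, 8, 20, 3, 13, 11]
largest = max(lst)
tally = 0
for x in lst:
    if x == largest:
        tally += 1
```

Count of max value 20 in [20, 8, 20, 3, 13, 11]
`tally` takes the values: 0 → 1 → 2

Answer: 2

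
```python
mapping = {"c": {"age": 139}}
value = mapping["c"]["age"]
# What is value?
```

Trace:
`mapping = {"c": {"age": 139}}` → mapping = {'c': {'age': 139}}
`value = mapping["c"]["age"]` → value = 139
So value = 139

Answer: 139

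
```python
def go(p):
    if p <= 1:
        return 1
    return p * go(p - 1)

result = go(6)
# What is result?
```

go(6) = 6 * 5 * 4 * 3 * 2 * 1 = 720

Answer: 720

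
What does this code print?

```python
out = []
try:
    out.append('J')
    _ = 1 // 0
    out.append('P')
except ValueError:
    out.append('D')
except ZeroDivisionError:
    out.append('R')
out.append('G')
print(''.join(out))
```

Execution trace: 'J' (try body) → 'R' (except ZeroDivisionError) → 'G' (after the try/except). Output: JRG

Answer: JRG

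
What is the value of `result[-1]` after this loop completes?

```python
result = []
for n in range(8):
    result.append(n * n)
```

Last element of squares 0 to 7
`result` takes the values: [] → [0] → [0, 1] → [0, 1, 4] → [0, 1, 4, 9] → [0, 1, 4, 9, 16] → [0, 1, 4, 9, 16, 25] → [0, 1, 4, 9, 16, 25, 36] → [0, 1, 4, 9, 16, 25, 36, 49]
So `result[-1]` = 49

Answer: 49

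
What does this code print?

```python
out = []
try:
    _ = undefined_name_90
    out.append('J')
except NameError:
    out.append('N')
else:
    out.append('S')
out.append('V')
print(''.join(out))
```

Execution trace: 'N' (except NameError) → 'V' (after the try/except). Output: NV

Answer: NV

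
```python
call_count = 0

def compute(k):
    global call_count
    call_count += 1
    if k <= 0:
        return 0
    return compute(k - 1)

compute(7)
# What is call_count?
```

Linear recursion stepping by 1: 8 calls from k=7 down to ≤0.

Answer: 8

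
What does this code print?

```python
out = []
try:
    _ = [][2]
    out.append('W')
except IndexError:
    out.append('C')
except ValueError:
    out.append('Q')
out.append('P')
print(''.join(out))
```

Execution trace: 'C' (except IndexError) → 'P' (after the try/except). Output: CP

Answer: CP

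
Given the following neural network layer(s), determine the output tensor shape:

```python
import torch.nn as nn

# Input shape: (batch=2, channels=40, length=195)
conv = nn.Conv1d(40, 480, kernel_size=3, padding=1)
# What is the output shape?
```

Input: (2, 40, 195) -> Output: (2, 480, 195)

Answer: (2, 480, 195)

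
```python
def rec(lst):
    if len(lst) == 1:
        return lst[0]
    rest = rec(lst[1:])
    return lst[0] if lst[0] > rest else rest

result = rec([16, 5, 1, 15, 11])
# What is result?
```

Recursive max over [16, 5, 1, 15, 11] = 16

Answer: 16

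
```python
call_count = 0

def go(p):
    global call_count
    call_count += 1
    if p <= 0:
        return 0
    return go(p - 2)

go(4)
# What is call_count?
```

Linear recursion stepping by 2: 3 calls from p=4 down to ≤0.

Answer: 3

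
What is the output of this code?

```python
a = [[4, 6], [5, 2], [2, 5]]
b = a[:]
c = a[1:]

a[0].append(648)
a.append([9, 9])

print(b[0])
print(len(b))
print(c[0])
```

Key concept: slice with nested mutation.
Step by step:
`a = [[4, 6], [5, 2], [2, 5]]` → a = [[4, 6], [5, 2], [2, 5]]
`b = a[:]` → b = [[4, 6], [5, 2], [2, 5]]
`c = a[1:]` → c = [[5, 2], [2, 5]]
`a[0].append(648)` → a = [[4, 6, 648], [5, 2], [2, 5]]; b = [[4, 6, 648], [5, 2], [2, 5]]
`a.append([9, 9])` → a = [[4, 6, 648], [5, 2], [2, 5], [9, 9]]
`print(b[0])` → prints [4, 6, 648]
`print(len(b))` → prints 3
`print(c[0])` → prints [5, 2]

Answer:
[4, 6, 648]
3
[5, 2]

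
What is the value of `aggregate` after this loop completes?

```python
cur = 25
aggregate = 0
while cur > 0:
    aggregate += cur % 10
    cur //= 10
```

Sum digits of 25
`aggregate` takes the values: 0 → 5 → 7

Answer: 7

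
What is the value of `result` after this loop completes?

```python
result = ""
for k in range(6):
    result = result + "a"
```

Repeat 'a' 6 times
`result` takes the values: "" → "a" → "aa" → "aaa" → "aaaa" → "aaaaa" → "aaaaaa"

Answer: "aaaaaa"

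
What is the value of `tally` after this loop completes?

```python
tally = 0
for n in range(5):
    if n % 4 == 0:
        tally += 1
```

Count numbers divisible by 4 in range(5)
`tally` takes the values: 0 → 1 → 2

Answer: 2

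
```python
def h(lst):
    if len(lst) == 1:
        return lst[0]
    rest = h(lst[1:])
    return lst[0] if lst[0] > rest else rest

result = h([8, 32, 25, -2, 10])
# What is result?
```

Recursive max over [8, 32, 25, -2, 10] = 32

Answer: 32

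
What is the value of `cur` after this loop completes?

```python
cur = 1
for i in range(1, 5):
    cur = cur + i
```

Start at 1, add 1 through 4
`cur` takes the values: 1 → 2 → 4 → 7 → 11

Answer: 11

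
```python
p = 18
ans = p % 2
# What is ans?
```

Trace:
`p = 18` → p = 18
`ans = p % 2` → ans = 0
So ans = 0

Answer: 0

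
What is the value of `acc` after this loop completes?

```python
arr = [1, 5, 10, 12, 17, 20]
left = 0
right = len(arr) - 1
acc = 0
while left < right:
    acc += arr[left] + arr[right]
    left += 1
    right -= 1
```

Sum of pairs from ends
`acc` takes the values: 0 → 21 → 43 → 65

Answer: 65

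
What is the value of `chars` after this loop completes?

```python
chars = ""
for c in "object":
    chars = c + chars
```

Reverse 'object'
`chars` takes the values: "" → "o" → "bo" → "jbo" → "ejbo" → "cejbo" → "tcejbo"

Answer: "tcejbo"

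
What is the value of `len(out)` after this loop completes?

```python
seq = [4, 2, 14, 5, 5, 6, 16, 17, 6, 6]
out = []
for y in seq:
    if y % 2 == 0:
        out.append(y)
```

Count even numbers in [4, 2, 14, 5, 5, 6, 16, 17, 6, 6]
`out` takes the values: [] → [4] → [4, 2] → [4, 2, 14] → [4, 2, 14, 6] → [4, 2, 14, 6, 16] → [4, 2, 14, 6, 16, 6] → [4, 2, 14, 6, 16, 6, 6]
So `len(out)` = 7

Answer: 7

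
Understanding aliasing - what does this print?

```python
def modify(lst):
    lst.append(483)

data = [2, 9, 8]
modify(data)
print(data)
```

Key concept: function modifies passed list.
Step by step:
`data = [2, 9, 8]` → data = [2, 9, 8]
`modify(data)` → data = [2, 9, 8, 483]
`print(data)` → prints [2, 9, 8, 483]

Answer: [2, 9, 8, 483]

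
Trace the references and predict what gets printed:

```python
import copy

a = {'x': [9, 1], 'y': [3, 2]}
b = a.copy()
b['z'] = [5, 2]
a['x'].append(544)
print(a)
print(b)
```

Key concept: shallow copy of dict with mutable values.
Step by step:
`a = {'x': [9, 1], 'y': [3, 2]}` → a = {'x': [9, 1], 'y': [3, 2]}
`b = a.copy()` → b = {'x': [9, 1], 'y': [3, 2]}
`b['z'] = [5, 2]` → b = {'x': [9, 1], 'y': [3, 2], 'z': [5, 2]}
`a['x'].append(544)` → a = {'x': [9, 1, 544], 'y': [3, 2]}; b = {'x': [9, 1, 544], 'y': [3, 2], 'z': [5, 2]}
`print(a)` → prints {'x': [9, 1, 544], 'y': [3, 2]}
`print(b)` → prints {'x': [9, 1, 544], 'y': [3, 2], 'z': [5, 2]}

Answer:
{'x': [9, 1, 544], 'y': [3, 2]}
{'x': [9, 1, 544], 'y': [3, 2], 'z': [5, 2]}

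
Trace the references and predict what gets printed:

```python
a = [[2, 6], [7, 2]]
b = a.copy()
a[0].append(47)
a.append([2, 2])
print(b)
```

Key concept: shallow copy with nested lists.
Step by step:
`a = [[2, 6], [7, 2]]` → a = [[2, 6], [7, 2]]
`b = a.copy()` → b = [[2, 6], [7, 2]]
`a[0].append(47)` → a = [[2, 6, 47], [7, 2]]; b = [[2, 6, 47], [7, 2]]
`a.append([2, 2])` → a = [[2, 6, 47], [7, 2], [2, 2]]
`print(b)` → prints [[2, 6, 47], [7, 2]]

Answer: [[2, 6, 47], [7, 2]]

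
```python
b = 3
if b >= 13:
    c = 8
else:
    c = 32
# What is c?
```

Trace:
`b = 3` → b = 3
`if b >= 13: ...` → b >= 13 is False, take else branch → c = 32
So c = 32

Answer: 32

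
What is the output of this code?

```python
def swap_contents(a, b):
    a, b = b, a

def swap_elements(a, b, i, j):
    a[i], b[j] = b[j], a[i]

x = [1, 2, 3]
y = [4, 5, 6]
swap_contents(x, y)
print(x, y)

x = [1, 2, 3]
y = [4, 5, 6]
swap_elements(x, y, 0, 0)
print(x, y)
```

Key concept: parameter rebinding vs mutation.
Step by step:
`x = [1, 2, 3]` → x = [1, 2, 3]
`y = [4, 5, 6]` → y = [4, 5, 6]
`swap_contents(x, y)` → no visible change to tracked variables
`print(x, y)` → prints [1, 2, 3] [4, 5, 6]
`x = [1, 2, 3]` → x = [1, 2, 3]
`y = [4, 5, 6]` → y = [4, 5, 6]
`swap_elements(x, y, 0, 0)` → x = [4, 2, 3]; y = [1, 5, 6]
`print(x, y)` → prints [4, 2, 3] [1, 5, 6]

Answer:
[1, 2, 3] [4, 5, 6]
[4, 2, 3] [1, 5, 6]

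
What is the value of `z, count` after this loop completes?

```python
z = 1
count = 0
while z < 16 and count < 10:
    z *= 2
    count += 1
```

Double until >= 16 or 10 iterations
`z, count` takes the values: (1, 0) → (2, 0) → (2, 1) → (4, 1) → (4, 2) → (8, 2) → (8, 3) → (16, 3) → (16, 4)

Answer: 16, 4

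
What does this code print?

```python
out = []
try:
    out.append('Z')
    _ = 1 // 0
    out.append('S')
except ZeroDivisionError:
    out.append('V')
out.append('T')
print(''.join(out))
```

Execution trace: 'Z' (try body) → 'V' (except ZeroDivisionError) → 'T' (after the try/except). Output: ZVT

Answer: ZVT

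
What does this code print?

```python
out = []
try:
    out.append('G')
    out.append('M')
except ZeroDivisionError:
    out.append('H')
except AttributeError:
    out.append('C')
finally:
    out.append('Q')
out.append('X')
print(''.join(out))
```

Execution trace: 'G' (try body) → 'M' (try body, no exception) → 'Q' (finally) → 'X' (after the try/except). Output: GMQX

Answer: GMQX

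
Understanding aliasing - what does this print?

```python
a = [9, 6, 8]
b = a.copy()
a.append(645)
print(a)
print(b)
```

Key concept: list.copy() creates independent copy.
Step by step:
`a = [9, 6, 8]` → a = [9, 6, 8]
`b = a.copy()` → b = [9, 6, 8]
`a.append(645)` → a = [9, 6, 8, 645]
`print(a)` → prints [9, 6, 8, 645]
`print(b)` → prints [9, 6, 8]

Answer:
[9, 6, 8, 645]
[9, 6, 8]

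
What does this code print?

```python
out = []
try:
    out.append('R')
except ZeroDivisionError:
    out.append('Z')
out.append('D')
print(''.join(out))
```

Execution trace: 'R' (try body, no exception) → 'D' (after the try/except). Output: RD

Answer: RD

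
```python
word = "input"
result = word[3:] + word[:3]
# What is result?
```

Trace:
`word = "input"` → word = 'input'
`result = word[3:] + word[:3]` → result = 'utinp'
So result = 'utinp'

Answer: 'utinp'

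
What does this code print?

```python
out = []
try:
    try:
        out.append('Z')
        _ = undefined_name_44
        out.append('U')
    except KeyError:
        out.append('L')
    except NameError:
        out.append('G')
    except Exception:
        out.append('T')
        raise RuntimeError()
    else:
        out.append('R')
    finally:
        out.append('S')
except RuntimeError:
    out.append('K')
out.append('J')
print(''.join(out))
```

Execution trace: 'Z' (inner try body) → 'G' (inner except NameError) → 'S' (inner finally) → 'J' (after the try/except). Output: ZGSJ

Answer: ZGSJ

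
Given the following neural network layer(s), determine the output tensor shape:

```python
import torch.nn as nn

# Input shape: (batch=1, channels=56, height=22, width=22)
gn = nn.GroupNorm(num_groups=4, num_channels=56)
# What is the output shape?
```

Input: (1, 56, 22, 22) -> Output: (1, 56, 22, 22)

Answer: (1, 56, 22, 22)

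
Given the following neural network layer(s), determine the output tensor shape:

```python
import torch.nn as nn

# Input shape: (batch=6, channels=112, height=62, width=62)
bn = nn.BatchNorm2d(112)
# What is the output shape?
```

Input: (6, 112, 62, 62) -> Output: (6, 112, 62, 62)

Answer: (6, 112, 62, 62)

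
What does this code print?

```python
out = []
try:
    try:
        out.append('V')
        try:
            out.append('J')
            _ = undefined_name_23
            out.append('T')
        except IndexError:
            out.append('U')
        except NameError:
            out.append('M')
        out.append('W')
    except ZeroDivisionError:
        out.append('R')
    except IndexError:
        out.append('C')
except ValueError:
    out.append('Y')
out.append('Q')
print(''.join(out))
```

Execution trace: 'V' (try body) → 'J' (inner try body) → 'M' (inner except NameError) → 'W' (try body, no exception) → 'Q' (after the try/except). Output: VJMWQ

Answer: VJMWQ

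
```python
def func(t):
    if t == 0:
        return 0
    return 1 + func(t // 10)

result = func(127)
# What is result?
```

Count of digits of 127: 3

Answer: 3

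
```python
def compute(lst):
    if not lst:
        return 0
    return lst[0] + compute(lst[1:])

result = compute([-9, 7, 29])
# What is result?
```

(-9) + 7 + 29 + 0 = 27

Answer: 27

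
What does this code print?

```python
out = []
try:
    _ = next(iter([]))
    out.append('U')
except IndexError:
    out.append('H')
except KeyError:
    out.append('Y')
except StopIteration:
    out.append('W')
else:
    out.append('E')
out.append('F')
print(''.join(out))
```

Execution trace: 'W' (except StopIteration) → 'F' (after the try/except). Output: WF

Answer: WF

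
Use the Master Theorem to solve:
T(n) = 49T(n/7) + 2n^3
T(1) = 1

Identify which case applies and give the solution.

a=49, b=7, f(n)=2n^3. log_7(49) = 2. Since c=3 > 2 and the regularity condition holds (49(n/7)^3 = (49/7^3)n^3 with 49/7^3 < 1), Case 3 applies: T(n) = Θ(f(n)) = O(n^3).

Answer: O(n^3) - Case 3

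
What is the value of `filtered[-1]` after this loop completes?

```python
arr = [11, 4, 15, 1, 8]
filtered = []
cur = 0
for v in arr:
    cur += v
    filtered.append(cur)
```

Cumulative sum ends at 39
`filtered` takes the values: [] → [11] → [11, 15] → [11, 15, 30] → [11, 15, 30, 31] → [11, 15, 30, 31, 39]
So `filtered[-1]` = 39

Answer: 39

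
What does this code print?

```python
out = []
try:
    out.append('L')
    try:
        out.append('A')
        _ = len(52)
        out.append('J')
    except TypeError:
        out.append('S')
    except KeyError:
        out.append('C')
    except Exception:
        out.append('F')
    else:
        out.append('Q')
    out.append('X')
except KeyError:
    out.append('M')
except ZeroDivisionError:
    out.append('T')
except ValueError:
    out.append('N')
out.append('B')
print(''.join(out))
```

Execution trace: 'L' (try body) → 'A' (inner try body) → 'S' (inner except TypeError) → 'X' (try body, no exception) → 'B' (after the try/except). Output: LASXB

Answer: LASXB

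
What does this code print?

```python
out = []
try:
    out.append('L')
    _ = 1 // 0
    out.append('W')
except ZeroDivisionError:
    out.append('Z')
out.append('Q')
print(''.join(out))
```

Execution trace: 'L' (try body) → 'Z' (except ZeroDivisionError) → 'Q' (after the try/except). Output: LZQ

Answer: LZQ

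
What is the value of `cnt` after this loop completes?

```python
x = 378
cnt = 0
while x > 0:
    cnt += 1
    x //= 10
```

Count digits by repeated division by 10
`cnt` takes the values: 0 → 1 → 2 → 3

Answer: 3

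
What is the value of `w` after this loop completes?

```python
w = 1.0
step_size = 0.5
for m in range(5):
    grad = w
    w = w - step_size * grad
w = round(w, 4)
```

Gradient descent: w = 1.0 * (1 - 0.5)^5
`w` takes the values: 1.0 → 0.5 → 0.25 → 0.125 → 0.0625 → 0.03125 → 0.0312

Answer: 0.0312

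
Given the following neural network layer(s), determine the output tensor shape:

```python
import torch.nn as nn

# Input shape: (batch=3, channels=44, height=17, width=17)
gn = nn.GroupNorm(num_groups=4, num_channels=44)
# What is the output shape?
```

Input: (3, 44, 17, 17) -> Output: (3, 44, 17, 17)

Answer: (3, 44, 17, 17)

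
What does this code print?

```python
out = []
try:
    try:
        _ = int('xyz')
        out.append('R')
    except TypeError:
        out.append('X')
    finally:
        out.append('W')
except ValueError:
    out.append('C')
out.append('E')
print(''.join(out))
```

Execution trace: 'W' (finally) → 'C' (outer except ValueError) → 'E' (after the try/except). Output: WCE

Answer: WCE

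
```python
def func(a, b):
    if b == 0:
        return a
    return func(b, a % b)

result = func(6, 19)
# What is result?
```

func(6, 19) -> func(19, 6) -> func(6, 1) -> func(1, 0) -> 1

Answer: 1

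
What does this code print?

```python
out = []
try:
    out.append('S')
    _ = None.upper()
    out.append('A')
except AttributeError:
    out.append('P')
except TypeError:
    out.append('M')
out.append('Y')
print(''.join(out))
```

Execution trace: 'S' (try body) → 'P' (except AttributeError) → 'Y' (after the try/except). Output: SPY

Answer: SPY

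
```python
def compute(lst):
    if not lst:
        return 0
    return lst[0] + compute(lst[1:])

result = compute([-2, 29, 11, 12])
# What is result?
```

(-2) + 29 + 11 + 12 + 0 = 50

Answer: 50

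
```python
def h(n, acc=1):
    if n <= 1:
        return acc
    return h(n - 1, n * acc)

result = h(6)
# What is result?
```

Accumulator trace (n, acc): (6, 1) -> (5, 6) -> (4, 30) -> (3, 120) -> (2, 360) -> (1, 720) -> return 720

Answer: 720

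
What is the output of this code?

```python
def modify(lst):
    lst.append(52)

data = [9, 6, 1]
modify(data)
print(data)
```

Key concept: function modifies passed list.
Step by step:
`data = [9, 6, 1]` → data = [9, 6, 1]
`modify(data)` → data = [9, 6, 1, 52]
`print(data)` → prints [9, 6, 1, 52]

Answer: [9, 6, 1, 52]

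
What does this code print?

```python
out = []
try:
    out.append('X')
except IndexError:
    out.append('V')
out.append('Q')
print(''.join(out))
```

Execution trace: 'X' (try body, no exception) → 'Q' (after the try/except). Output: XQ

Answer: XQ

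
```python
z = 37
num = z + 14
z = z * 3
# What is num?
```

Trace:
`z = 37` → z = 37
`num = z + 14` → num = 51
`z = z * 3` → z = 111
So num = 51

Answer: 51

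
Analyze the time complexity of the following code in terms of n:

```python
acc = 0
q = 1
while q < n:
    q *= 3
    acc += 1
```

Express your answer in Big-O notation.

Each loop level contributes: log n. Multiplying the contributions gives O(log n).

Answer: O(log n)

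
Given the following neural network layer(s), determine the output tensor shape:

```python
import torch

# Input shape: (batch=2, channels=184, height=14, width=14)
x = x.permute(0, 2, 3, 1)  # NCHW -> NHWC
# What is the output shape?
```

Input: (2, 184, 14, 14) -> Output: (2, 14, 14, 184)

Answer: (2, 14, 14, 184)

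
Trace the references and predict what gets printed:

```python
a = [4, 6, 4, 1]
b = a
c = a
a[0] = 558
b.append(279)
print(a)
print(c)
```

Key concept: multiple aliases.
Step by step:
`a = [4, 6, 4, 1]` → a = [4, 6, 4, 1]
`b = a` → b = [4, 6, 4, 1] (same object as a)
`c = a` → c = [4, 6, 4, 1] (same object as a, b)
`a[0] = 558` → a = [558, 6, 4, 1] (same object as b, c); b = [558, 6, 4, 1] (same object as a, c); c = [558, 6, 4, 1] (same object as a, b)
`b.append(279)` → a = [558, 6, 4, 1, 279] (same object as b, c); b = [558, 6, 4, 1, 279] (same object as a, c); c = [558, 6, 4, 1, 279] (same object as a, b)
`print(a)` → prints [558, 6, 4, 1, 279]
`print(c)` → prints [558, 6, 4, 1, 279]

Answer:
[558, 6, 4, 1, 279]
[558, 6, 4, 1, 279]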